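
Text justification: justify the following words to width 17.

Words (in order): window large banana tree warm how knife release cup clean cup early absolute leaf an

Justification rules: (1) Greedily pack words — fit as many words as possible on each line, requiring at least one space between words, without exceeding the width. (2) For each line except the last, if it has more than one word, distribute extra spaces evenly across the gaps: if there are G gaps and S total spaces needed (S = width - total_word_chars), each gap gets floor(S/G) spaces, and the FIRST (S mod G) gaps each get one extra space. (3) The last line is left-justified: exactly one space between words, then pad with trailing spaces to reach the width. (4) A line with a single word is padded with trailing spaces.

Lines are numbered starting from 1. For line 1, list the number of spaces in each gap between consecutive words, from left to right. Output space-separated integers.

Answer: 6

Derivation:
Line 1: ['window', 'large'] (min_width=12, slack=5)
Line 2: ['banana', 'tree', 'warm'] (min_width=16, slack=1)
Line 3: ['how', 'knife', 'release'] (min_width=17, slack=0)
Line 4: ['cup', 'clean', 'cup'] (min_width=13, slack=4)
Line 5: ['early', 'absolute'] (min_width=14, slack=3)
Line 6: ['leaf', 'an'] (min_width=7, slack=10)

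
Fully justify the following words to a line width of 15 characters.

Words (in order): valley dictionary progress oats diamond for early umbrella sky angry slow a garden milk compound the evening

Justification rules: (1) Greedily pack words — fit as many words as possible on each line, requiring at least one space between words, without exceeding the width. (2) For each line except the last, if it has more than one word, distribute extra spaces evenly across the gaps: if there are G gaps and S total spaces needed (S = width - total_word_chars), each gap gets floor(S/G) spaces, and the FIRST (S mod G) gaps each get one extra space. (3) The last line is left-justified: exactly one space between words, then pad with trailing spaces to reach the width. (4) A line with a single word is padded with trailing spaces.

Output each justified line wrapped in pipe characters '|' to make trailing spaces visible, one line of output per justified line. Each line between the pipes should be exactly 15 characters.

Answer: |valley         |
|dictionary     |
|progress   oats|
|diamond     for|
|early  umbrella|
|sky  angry slow|
|a  garden  milk|
|compound    the|
|evening        |

Derivation:
Line 1: ['valley'] (min_width=6, slack=9)
Line 2: ['dictionary'] (min_width=10, slack=5)
Line 3: ['progress', 'oats'] (min_width=13, slack=2)
Line 4: ['diamond', 'for'] (min_width=11, slack=4)
Line 5: ['early', 'umbrella'] (min_width=14, slack=1)
Line 6: ['sky', 'angry', 'slow'] (min_width=14, slack=1)
Line 7: ['a', 'garden', 'milk'] (min_width=13, slack=2)
Line 8: ['compound', 'the'] (min_width=12, slack=3)
Line 9: ['evening'] (min_width=7, slack=8)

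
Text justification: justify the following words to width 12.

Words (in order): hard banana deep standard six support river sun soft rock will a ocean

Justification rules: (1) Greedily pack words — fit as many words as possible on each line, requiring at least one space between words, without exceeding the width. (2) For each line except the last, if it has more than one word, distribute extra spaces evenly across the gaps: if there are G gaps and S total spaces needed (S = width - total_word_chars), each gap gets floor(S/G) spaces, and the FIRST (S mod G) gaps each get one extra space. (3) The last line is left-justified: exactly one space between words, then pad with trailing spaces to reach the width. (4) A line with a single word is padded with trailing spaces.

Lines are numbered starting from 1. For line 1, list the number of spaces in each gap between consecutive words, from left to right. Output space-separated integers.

Line 1: ['hard', 'banana'] (min_width=11, slack=1)
Line 2: ['deep'] (min_width=4, slack=8)
Line 3: ['standard', 'six'] (min_width=12, slack=0)
Line 4: ['support'] (min_width=7, slack=5)
Line 5: ['river', 'sun'] (min_width=9, slack=3)
Line 6: ['soft', 'rock'] (min_width=9, slack=3)
Line 7: ['will', 'a', 'ocean'] (min_width=12, slack=0)

Answer: 2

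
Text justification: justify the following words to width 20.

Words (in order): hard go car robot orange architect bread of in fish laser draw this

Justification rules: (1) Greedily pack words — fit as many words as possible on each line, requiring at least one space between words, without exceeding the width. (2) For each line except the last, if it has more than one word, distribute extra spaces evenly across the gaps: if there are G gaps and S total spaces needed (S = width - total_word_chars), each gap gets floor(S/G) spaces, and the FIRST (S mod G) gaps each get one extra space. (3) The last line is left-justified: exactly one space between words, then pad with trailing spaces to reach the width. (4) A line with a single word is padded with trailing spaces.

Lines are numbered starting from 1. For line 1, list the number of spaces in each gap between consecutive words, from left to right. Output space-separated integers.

Line 1: ['hard', 'go', 'car', 'robot'] (min_width=17, slack=3)
Line 2: ['orange', 'architect'] (min_width=16, slack=4)
Line 3: ['bread', 'of', 'in', 'fish'] (min_width=16, slack=4)
Line 4: ['laser', 'draw', 'this'] (min_width=15, slack=5)

Answer: 2 2 2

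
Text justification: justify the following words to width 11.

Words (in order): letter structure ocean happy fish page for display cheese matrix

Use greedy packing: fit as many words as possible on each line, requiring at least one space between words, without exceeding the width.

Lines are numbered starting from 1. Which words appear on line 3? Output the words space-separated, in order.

Answer: ocean happy

Derivation:
Line 1: ['letter'] (min_width=6, slack=5)
Line 2: ['structure'] (min_width=9, slack=2)
Line 3: ['ocean', 'happy'] (min_width=11, slack=0)
Line 4: ['fish', 'page'] (min_width=9, slack=2)
Line 5: ['for', 'display'] (min_width=11, slack=0)
Line 6: ['cheese'] (min_width=6, slack=5)
Line 7: ['matrix'] (min_width=6, slack=5)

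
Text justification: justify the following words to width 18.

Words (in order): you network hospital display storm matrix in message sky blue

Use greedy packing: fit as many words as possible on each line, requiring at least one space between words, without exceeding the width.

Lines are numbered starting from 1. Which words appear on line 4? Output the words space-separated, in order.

Answer: message sky blue

Derivation:
Line 1: ['you', 'network'] (min_width=11, slack=7)
Line 2: ['hospital', 'display'] (min_width=16, slack=2)
Line 3: ['storm', 'matrix', 'in'] (min_width=15, slack=3)
Line 4: ['message', 'sky', 'blue'] (min_width=16, slack=2)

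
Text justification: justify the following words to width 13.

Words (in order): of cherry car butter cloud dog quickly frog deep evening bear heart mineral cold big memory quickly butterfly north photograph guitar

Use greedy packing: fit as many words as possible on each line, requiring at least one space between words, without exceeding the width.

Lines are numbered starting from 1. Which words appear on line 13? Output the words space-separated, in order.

Answer: guitar

Derivation:
Line 1: ['of', 'cherry', 'car'] (min_width=13, slack=0)
Line 2: ['butter', 'cloud'] (min_width=12, slack=1)
Line 3: ['dog', 'quickly'] (min_width=11, slack=2)
Line 4: ['frog', 'deep'] (min_width=9, slack=4)
Line 5: ['evening', 'bear'] (min_width=12, slack=1)
Line 6: ['heart', 'mineral'] (min_width=13, slack=0)
Line 7: ['cold', 'big'] (min_width=8, slack=5)
Line 8: ['memory'] (min_width=6, slack=7)
Line 9: ['quickly'] (min_width=7, slack=6)
Line 10: ['butterfly'] (min_width=9, slack=4)
Line 11: ['north'] (min_width=5, slack=8)
Line 12: ['photograph'] (min_width=10, slack=3)
Line 13: ['guitar'] (min_width=6, slack=7)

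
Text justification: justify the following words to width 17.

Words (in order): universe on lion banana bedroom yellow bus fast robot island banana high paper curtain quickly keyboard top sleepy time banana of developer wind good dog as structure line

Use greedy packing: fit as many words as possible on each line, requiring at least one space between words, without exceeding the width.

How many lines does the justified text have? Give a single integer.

Line 1: ['universe', 'on', 'lion'] (min_width=16, slack=1)
Line 2: ['banana', 'bedroom'] (min_width=14, slack=3)
Line 3: ['yellow', 'bus', 'fast'] (min_width=15, slack=2)
Line 4: ['robot', 'island'] (min_width=12, slack=5)
Line 5: ['banana', 'high', 'paper'] (min_width=17, slack=0)
Line 6: ['curtain', 'quickly'] (min_width=15, slack=2)
Line 7: ['keyboard', 'top'] (min_width=12, slack=5)
Line 8: ['sleepy', 'time'] (min_width=11, slack=6)
Line 9: ['banana', 'of'] (min_width=9, slack=8)
Line 10: ['developer', 'wind'] (min_width=14, slack=3)
Line 11: ['good', 'dog', 'as'] (min_width=11, slack=6)
Line 12: ['structure', 'line'] (min_width=14, slack=3)
Total lines: 12

Answer: 12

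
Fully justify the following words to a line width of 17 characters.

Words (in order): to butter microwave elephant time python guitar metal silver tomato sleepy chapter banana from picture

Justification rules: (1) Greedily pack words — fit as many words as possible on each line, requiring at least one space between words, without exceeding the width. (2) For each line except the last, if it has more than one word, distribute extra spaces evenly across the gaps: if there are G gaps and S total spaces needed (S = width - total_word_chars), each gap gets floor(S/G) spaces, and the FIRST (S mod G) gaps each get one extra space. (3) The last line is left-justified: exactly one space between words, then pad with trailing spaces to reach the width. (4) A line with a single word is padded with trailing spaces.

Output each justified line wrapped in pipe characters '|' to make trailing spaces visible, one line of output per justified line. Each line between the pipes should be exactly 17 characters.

Line 1: ['to', 'butter'] (min_width=9, slack=8)
Line 2: ['microwave'] (min_width=9, slack=8)
Line 3: ['elephant', 'time'] (min_width=13, slack=4)
Line 4: ['python', 'guitar'] (min_width=13, slack=4)
Line 5: ['metal', 'silver'] (min_width=12, slack=5)
Line 6: ['tomato', 'sleepy'] (min_width=13, slack=4)
Line 7: ['chapter', 'banana'] (min_width=14, slack=3)
Line 8: ['from', 'picture'] (min_width=12, slack=5)

Answer: |to         butter|
|microwave        |
|elephant     time|
|python     guitar|
|metal      silver|
|tomato     sleepy|
|chapter    banana|
|from picture     |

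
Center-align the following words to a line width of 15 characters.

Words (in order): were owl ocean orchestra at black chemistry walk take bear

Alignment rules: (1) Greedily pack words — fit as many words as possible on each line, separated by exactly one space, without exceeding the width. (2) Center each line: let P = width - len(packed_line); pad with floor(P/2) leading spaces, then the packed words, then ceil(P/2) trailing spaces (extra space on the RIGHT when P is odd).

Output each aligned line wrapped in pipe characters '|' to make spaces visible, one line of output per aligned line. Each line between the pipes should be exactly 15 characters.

Answer: |were owl ocean |
| orchestra at  |
|black chemistry|
|walk take bear |

Derivation:
Line 1: ['were', 'owl', 'ocean'] (min_width=14, slack=1)
Line 2: ['orchestra', 'at'] (min_width=12, slack=3)
Line 3: ['black', 'chemistry'] (min_width=15, slack=0)
Line 4: ['walk', 'take', 'bear'] (min_width=14, slack=1)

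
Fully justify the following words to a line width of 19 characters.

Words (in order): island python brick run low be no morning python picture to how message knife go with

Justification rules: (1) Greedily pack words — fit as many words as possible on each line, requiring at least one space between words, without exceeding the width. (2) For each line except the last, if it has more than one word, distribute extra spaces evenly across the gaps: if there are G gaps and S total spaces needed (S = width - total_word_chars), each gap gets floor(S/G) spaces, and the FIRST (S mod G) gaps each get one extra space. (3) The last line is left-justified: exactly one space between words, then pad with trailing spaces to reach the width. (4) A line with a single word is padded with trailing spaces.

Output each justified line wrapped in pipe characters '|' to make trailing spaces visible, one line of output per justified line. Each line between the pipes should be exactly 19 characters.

Line 1: ['island', 'python', 'brick'] (min_width=19, slack=0)
Line 2: ['run', 'low', 'be', 'no'] (min_width=13, slack=6)
Line 3: ['morning', 'python'] (min_width=14, slack=5)
Line 4: ['picture', 'to', 'how'] (min_width=14, slack=5)
Line 5: ['message', 'knife', 'go'] (min_width=16, slack=3)
Line 6: ['with'] (min_width=4, slack=15)

Answer: |island python brick|
|run   low   be   no|
|morning      python|
|picture    to   how|
|message   knife  go|
|with               |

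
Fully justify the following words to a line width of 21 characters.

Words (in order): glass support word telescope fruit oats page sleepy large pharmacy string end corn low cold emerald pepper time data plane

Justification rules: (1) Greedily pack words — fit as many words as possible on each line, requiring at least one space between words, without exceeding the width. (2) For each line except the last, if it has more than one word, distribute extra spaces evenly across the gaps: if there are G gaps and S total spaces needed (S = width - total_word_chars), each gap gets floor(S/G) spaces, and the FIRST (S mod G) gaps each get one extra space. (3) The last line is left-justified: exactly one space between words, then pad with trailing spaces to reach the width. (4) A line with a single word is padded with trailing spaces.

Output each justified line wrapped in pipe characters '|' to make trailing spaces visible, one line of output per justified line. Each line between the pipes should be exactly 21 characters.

Answer: |glass   support  word|
|telescope  fruit oats|
|page   sleepy   large|
|pharmacy  string  end|
|corn low cold emerald|
|pepper    time   data|
|plane                |

Derivation:
Line 1: ['glass', 'support', 'word'] (min_width=18, slack=3)
Line 2: ['telescope', 'fruit', 'oats'] (min_width=20, slack=1)
Line 3: ['page', 'sleepy', 'large'] (min_width=17, slack=4)
Line 4: ['pharmacy', 'string', 'end'] (min_width=19, slack=2)
Line 5: ['corn', 'low', 'cold', 'emerald'] (min_width=21, slack=0)
Line 6: ['pepper', 'time', 'data'] (min_width=16, slack=5)
Line 7: ['plane'] (min_width=5, slack=16)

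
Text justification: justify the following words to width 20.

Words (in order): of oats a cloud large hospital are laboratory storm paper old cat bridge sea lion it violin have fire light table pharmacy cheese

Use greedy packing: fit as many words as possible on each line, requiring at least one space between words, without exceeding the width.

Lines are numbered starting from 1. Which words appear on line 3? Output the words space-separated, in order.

Answer: laboratory storm

Derivation:
Line 1: ['of', 'oats', 'a', 'cloud'] (min_width=15, slack=5)
Line 2: ['large', 'hospital', 'are'] (min_width=18, slack=2)
Line 3: ['laboratory', 'storm'] (min_width=16, slack=4)
Line 4: ['paper', 'old', 'cat', 'bridge'] (min_width=20, slack=0)
Line 5: ['sea', 'lion', 'it', 'violin'] (min_width=18, slack=2)
Line 6: ['have', 'fire', 'light'] (min_width=15, slack=5)
Line 7: ['table', 'pharmacy'] (min_width=14, slack=6)
Line 8: ['cheese'] (min_width=6, slack=14)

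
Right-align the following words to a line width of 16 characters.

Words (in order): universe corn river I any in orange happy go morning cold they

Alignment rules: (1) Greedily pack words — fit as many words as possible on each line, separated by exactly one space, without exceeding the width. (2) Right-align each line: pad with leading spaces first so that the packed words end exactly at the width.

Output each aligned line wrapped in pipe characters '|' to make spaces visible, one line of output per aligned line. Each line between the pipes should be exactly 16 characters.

Line 1: ['universe', 'corn'] (min_width=13, slack=3)
Line 2: ['river', 'I', 'any', 'in'] (min_width=14, slack=2)
Line 3: ['orange', 'happy', 'go'] (min_width=15, slack=1)
Line 4: ['morning', 'cold'] (min_width=12, slack=4)
Line 5: ['they'] (min_width=4, slack=12)

Answer: |   universe corn|
|  river I any in|
| orange happy go|
|    morning cold|
|            they|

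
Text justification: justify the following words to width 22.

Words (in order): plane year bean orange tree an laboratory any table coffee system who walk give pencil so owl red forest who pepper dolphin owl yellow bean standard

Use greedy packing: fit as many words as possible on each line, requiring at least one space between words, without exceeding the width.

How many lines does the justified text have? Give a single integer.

Answer: 7

Derivation:
Line 1: ['plane', 'year', 'bean', 'orange'] (min_width=22, slack=0)
Line 2: ['tree', 'an', 'laboratory', 'any'] (min_width=22, slack=0)
Line 3: ['table', 'coffee', 'system'] (min_width=19, slack=3)
Line 4: ['who', 'walk', 'give', 'pencil'] (min_width=20, slack=2)
Line 5: ['so', 'owl', 'red', 'forest', 'who'] (min_width=21, slack=1)
Line 6: ['pepper', 'dolphin', 'owl'] (min_width=18, slack=4)
Line 7: ['yellow', 'bean', 'standard'] (min_width=20, slack=2)
Total lines: 7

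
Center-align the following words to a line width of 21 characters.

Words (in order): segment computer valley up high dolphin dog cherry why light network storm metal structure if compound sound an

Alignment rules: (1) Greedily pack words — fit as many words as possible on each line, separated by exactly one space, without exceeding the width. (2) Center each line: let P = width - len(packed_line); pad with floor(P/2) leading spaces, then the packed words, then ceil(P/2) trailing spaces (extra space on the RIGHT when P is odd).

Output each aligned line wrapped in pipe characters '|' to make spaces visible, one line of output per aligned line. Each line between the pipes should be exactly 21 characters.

Line 1: ['segment', 'computer'] (min_width=16, slack=5)
Line 2: ['valley', 'up', 'high'] (min_width=14, slack=7)
Line 3: ['dolphin', 'dog', 'cherry'] (min_width=18, slack=3)
Line 4: ['why', 'light', 'network'] (min_width=17, slack=4)
Line 5: ['storm', 'metal', 'structure'] (min_width=21, slack=0)
Line 6: ['if', 'compound', 'sound', 'an'] (min_width=20, slack=1)

Answer: |  segment computer   |
|   valley up high    |
| dolphin dog cherry  |
|  why light network  |
|storm metal structure|
|if compound sound an |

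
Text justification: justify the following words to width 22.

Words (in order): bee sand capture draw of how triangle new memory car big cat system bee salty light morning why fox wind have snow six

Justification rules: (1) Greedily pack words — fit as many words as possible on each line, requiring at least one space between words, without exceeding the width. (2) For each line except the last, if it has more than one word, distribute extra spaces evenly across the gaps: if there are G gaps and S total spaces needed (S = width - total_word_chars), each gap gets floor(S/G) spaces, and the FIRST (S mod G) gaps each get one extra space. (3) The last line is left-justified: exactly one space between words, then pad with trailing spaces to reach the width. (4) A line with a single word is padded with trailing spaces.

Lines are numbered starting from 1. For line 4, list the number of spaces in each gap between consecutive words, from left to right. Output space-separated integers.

Answer: 1 1 1

Derivation:
Line 1: ['bee', 'sand', 'capture', 'draw'] (min_width=21, slack=1)
Line 2: ['of', 'how', 'triangle', 'new'] (min_width=19, slack=3)
Line 3: ['memory', 'car', 'big', 'cat'] (min_width=18, slack=4)
Line 4: ['system', 'bee', 'salty', 'light'] (min_width=22, slack=0)
Line 5: ['morning', 'why', 'fox', 'wind'] (min_width=20, slack=2)
Line 6: ['have', 'snow', 'six'] (min_width=13, slack=9)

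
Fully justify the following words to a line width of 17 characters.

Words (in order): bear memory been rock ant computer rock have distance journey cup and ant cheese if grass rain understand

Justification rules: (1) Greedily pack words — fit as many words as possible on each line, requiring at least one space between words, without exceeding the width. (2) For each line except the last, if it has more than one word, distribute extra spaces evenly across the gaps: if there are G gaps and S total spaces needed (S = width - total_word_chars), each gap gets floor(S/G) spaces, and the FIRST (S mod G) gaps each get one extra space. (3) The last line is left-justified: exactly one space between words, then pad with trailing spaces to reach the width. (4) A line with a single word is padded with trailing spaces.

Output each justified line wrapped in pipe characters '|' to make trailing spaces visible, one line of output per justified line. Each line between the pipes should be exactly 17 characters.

Answer: |bear  memory been|
|rock ant computer|
|rock         have|
|distance  journey|
|cup    and    ant|
|cheese  if  grass|
|rain understand  |

Derivation:
Line 1: ['bear', 'memory', 'been'] (min_width=16, slack=1)
Line 2: ['rock', 'ant', 'computer'] (min_width=17, slack=0)
Line 3: ['rock', 'have'] (min_width=9, slack=8)
Line 4: ['distance', 'journey'] (min_width=16, slack=1)
Line 5: ['cup', 'and', 'ant'] (min_width=11, slack=6)
Line 6: ['cheese', 'if', 'grass'] (min_width=15, slack=2)
Line 7: ['rain', 'understand'] (min_width=15, slack=2)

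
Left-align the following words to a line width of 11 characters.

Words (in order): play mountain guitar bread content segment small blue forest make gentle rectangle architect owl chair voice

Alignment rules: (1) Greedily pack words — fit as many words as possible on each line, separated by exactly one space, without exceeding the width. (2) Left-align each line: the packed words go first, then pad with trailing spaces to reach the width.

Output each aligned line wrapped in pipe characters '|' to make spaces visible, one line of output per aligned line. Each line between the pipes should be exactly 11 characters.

Line 1: ['play'] (min_width=4, slack=7)
Line 2: ['mountain'] (min_width=8, slack=3)
Line 3: ['guitar'] (min_width=6, slack=5)
Line 4: ['bread'] (min_width=5, slack=6)
Line 5: ['content'] (min_width=7, slack=4)
Line 6: ['segment'] (min_width=7, slack=4)
Line 7: ['small', 'blue'] (min_width=10, slack=1)
Line 8: ['forest', 'make'] (min_width=11, slack=0)
Line 9: ['gentle'] (min_width=6, slack=5)
Line 10: ['rectangle'] (min_width=9, slack=2)
Line 11: ['architect'] (min_width=9, slack=2)
Line 12: ['owl', 'chair'] (min_width=9, slack=2)
Line 13: ['voice'] (min_width=5, slack=6)

Answer: |play       |
|mountain   |
|guitar     |
|bread      |
|content    |
|segment    |
|small blue |
|forest make|
|gentle     |
|rectangle  |
|architect  |
|owl chair  |
|voice      |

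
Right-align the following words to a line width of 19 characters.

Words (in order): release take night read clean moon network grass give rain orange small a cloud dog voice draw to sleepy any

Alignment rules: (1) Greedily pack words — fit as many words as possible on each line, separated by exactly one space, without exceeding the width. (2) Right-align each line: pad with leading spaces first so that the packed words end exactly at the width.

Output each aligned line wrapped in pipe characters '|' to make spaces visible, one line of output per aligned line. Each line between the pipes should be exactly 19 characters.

Line 1: ['release', 'take', 'night'] (min_width=18, slack=1)
Line 2: ['read', 'clean', 'moon'] (min_width=15, slack=4)
Line 3: ['network', 'grass', 'give'] (min_width=18, slack=1)
Line 4: ['rain', 'orange', 'small', 'a'] (min_width=19, slack=0)
Line 5: ['cloud', 'dog', 'voice'] (min_width=15, slack=4)
Line 6: ['draw', 'to', 'sleepy', 'any'] (min_width=18, slack=1)

Answer: | release take night|
|    read clean moon|
| network grass give|
|rain orange small a|
|    cloud dog voice|
| draw to sleepy any|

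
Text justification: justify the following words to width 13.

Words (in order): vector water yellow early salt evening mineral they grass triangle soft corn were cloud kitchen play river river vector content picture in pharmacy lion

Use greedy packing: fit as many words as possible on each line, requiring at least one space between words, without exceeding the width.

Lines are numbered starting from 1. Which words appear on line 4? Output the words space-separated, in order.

Line 1: ['vector', 'water'] (min_width=12, slack=1)
Line 2: ['yellow', 'early'] (min_width=12, slack=1)
Line 3: ['salt', 'evening'] (min_width=12, slack=1)
Line 4: ['mineral', 'they'] (min_width=12, slack=1)
Line 5: ['grass'] (min_width=5, slack=8)
Line 6: ['triangle', 'soft'] (min_width=13, slack=0)
Line 7: ['corn', 'were'] (min_width=9, slack=4)
Line 8: ['cloud', 'kitchen'] (min_width=13, slack=0)
Line 9: ['play', 'river'] (min_width=10, slack=3)
Line 10: ['river', 'vector'] (min_width=12, slack=1)
Line 11: ['content'] (min_width=7, slack=6)
Line 12: ['picture', 'in'] (min_width=10, slack=3)
Line 13: ['pharmacy', 'lion'] (min_width=13, slack=0)

Answer: mineral they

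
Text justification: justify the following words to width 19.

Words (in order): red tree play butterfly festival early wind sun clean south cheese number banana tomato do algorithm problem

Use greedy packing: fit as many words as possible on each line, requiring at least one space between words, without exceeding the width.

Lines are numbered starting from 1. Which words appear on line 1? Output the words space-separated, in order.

Answer: red tree play

Derivation:
Line 1: ['red', 'tree', 'play'] (min_width=13, slack=6)
Line 2: ['butterfly', 'festival'] (min_width=18, slack=1)
Line 3: ['early', 'wind', 'sun'] (min_width=14, slack=5)
Line 4: ['clean', 'south', 'cheese'] (min_width=18, slack=1)
Line 5: ['number', 'banana'] (min_width=13, slack=6)
Line 6: ['tomato', 'do', 'algorithm'] (min_width=19, slack=0)
Line 7: ['problem'] (min_width=7, slack=12)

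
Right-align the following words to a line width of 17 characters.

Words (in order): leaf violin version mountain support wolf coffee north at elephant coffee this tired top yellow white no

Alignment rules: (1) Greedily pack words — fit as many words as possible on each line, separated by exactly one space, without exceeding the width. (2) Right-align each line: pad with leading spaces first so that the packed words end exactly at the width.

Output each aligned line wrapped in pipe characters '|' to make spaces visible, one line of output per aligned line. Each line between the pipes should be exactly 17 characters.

Line 1: ['leaf', 'violin'] (min_width=11, slack=6)
Line 2: ['version', 'mountain'] (min_width=16, slack=1)
Line 3: ['support', 'wolf'] (min_width=12, slack=5)
Line 4: ['coffee', 'north', 'at'] (min_width=15, slack=2)
Line 5: ['elephant', 'coffee'] (min_width=15, slack=2)
Line 6: ['this', 'tired', 'top'] (min_width=14, slack=3)
Line 7: ['yellow', 'white', 'no'] (min_width=15, slack=2)

Answer: |      leaf violin|
| version mountain|
|     support wolf|
|  coffee north at|
|  elephant coffee|
|   this tired top|
|  yellow white no|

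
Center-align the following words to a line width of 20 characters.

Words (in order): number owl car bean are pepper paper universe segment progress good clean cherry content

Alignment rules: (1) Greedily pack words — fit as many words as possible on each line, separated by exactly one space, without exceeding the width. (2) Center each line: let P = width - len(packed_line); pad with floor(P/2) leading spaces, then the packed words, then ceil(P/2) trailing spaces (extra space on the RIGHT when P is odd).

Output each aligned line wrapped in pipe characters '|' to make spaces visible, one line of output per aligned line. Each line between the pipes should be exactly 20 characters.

Line 1: ['number', 'owl', 'car', 'bean'] (min_width=19, slack=1)
Line 2: ['are', 'pepper', 'paper'] (min_width=16, slack=4)
Line 3: ['universe', 'segment'] (min_width=16, slack=4)
Line 4: ['progress', 'good', 'clean'] (min_width=19, slack=1)
Line 5: ['cherry', 'content'] (min_width=14, slack=6)

Answer: |number owl car bean |
|  are pepper paper  |
|  universe segment  |
|progress good clean |
|   cherry content   |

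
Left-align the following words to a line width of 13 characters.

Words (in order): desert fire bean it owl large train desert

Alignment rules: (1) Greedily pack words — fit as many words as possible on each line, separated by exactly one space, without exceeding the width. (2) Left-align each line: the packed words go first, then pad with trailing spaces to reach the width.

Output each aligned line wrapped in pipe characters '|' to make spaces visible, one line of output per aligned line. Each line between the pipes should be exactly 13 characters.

Line 1: ['desert', 'fire'] (min_width=11, slack=2)
Line 2: ['bean', 'it', 'owl'] (min_width=11, slack=2)
Line 3: ['large', 'train'] (min_width=11, slack=2)
Line 4: ['desert'] (min_width=6, slack=7)

Answer: |desert fire  |
|bean it owl  |
|large train  |
|desert       |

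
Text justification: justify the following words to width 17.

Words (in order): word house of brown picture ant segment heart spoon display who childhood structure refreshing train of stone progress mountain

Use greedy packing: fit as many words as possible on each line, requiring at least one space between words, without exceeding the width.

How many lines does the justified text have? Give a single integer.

Answer: 9

Derivation:
Line 1: ['word', 'house', 'of'] (min_width=13, slack=4)
Line 2: ['brown', 'picture', 'ant'] (min_width=17, slack=0)
Line 3: ['segment', 'heart'] (min_width=13, slack=4)
Line 4: ['spoon', 'display', 'who'] (min_width=17, slack=0)
Line 5: ['childhood'] (min_width=9, slack=8)
Line 6: ['structure'] (min_width=9, slack=8)
Line 7: ['refreshing', 'train'] (min_width=16, slack=1)
Line 8: ['of', 'stone', 'progress'] (min_width=17, slack=0)
Line 9: ['mountain'] (min_width=8, slack=9)
Total lines: 9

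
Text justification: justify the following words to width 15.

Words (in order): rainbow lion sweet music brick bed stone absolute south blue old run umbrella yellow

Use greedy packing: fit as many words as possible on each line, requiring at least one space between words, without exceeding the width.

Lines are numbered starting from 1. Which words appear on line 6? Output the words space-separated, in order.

Line 1: ['rainbow', 'lion'] (min_width=12, slack=3)
Line 2: ['sweet', 'music'] (min_width=11, slack=4)
Line 3: ['brick', 'bed', 'stone'] (min_width=15, slack=0)
Line 4: ['absolute', 'south'] (min_width=14, slack=1)
Line 5: ['blue', 'old', 'run'] (min_width=12, slack=3)
Line 6: ['umbrella', 'yellow'] (min_width=15, slack=0)

Answer: umbrella yellow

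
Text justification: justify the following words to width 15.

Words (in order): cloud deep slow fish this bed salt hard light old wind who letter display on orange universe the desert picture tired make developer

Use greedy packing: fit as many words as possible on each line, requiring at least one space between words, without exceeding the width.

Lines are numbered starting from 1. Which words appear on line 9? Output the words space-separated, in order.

Line 1: ['cloud', 'deep', 'slow'] (min_width=15, slack=0)
Line 2: ['fish', 'this', 'bed'] (min_width=13, slack=2)
Line 3: ['salt', 'hard', 'light'] (min_width=15, slack=0)
Line 4: ['old', 'wind', 'who'] (min_width=12, slack=3)
Line 5: ['letter', 'display'] (min_width=14, slack=1)
Line 6: ['on', 'orange'] (min_width=9, slack=6)
Line 7: ['universe', 'the'] (min_width=12, slack=3)
Line 8: ['desert', 'picture'] (min_width=14, slack=1)
Line 9: ['tired', 'make'] (min_width=10, slack=5)
Line 10: ['developer'] (min_width=9, slack=6)

Answer: tired make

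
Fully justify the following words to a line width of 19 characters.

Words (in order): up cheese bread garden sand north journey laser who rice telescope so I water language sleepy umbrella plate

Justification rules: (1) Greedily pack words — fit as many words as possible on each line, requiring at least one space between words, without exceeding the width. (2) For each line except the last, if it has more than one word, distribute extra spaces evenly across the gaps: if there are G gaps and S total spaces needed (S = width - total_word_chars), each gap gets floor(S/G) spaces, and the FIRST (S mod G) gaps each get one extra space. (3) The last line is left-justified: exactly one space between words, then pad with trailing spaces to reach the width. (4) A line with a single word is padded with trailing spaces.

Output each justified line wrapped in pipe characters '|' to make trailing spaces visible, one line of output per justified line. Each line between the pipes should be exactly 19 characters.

Answer: |up   cheese   bread|
|garden  sand  north|
|journey  laser  who|
|rice telescope so I|
|water      language|
|sleepy     umbrella|
|plate              |

Derivation:
Line 1: ['up', 'cheese', 'bread'] (min_width=15, slack=4)
Line 2: ['garden', 'sand', 'north'] (min_width=17, slack=2)
Line 3: ['journey', 'laser', 'who'] (min_width=17, slack=2)
Line 4: ['rice', 'telescope', 'so', 'I'] (min_width=19, slack=0)
Line 5: ['water', 'language'] (min_width=14, slack=5)
Line 6: ['sleepy', 'umbrella'] (min_width=15, slack=4)
Line 7: ['plate'] (min_width=5, slack=14)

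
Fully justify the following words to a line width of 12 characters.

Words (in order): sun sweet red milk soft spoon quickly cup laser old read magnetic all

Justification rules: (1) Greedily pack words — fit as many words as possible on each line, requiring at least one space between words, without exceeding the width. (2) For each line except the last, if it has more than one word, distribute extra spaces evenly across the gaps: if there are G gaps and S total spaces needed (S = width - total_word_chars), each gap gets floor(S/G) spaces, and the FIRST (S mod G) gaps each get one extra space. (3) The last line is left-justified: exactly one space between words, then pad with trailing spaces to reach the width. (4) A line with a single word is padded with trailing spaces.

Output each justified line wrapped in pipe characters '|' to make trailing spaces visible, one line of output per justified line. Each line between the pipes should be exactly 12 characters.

Line 1: ['sun', 'sweet'] (min_width=9, slack=3)
Line 2: ['red', 'milk'] (min_width=8, slack=4)
Line 3: ['soft', 'spoon'] (min_width=10, slack=2)
Line 4: ['quickly', 'cup'] (min_width=11, slack=1)
Line 5: ['laser', 'old'] (min_width=9, slack=3)
Line 6: ['read'] (min_width=4, slack=8)
Line 7: ['magnetic', 'all'] (min_width=12, slack=0)

Answer: |sun    sweet|
|red     milk|
|soft   spoon|
|quickly  cup|
|laser    old|
|read        |
|magnetic all|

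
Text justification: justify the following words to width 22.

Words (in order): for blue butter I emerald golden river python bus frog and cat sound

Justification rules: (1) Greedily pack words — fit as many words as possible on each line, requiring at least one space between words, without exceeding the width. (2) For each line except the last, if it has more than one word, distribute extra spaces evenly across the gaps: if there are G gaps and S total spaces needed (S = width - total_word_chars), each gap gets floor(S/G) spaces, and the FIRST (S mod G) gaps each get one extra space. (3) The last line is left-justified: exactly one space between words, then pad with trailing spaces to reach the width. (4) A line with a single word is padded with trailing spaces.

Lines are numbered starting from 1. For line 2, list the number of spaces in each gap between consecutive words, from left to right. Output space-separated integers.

Line 1: ['for', 'blue', 'butter', 'I'] (min_width=17, slack=5)
Line 2: ['emerald', 'golden', 'river'] (min_width=20, slack=2)
Line 3: ['python', 'bus', 'frog', 'and'] (min_width=19, slack=3)
Line 4: ['cat', 'sound'] (min_width=9, slack=13)

Answer: 2 2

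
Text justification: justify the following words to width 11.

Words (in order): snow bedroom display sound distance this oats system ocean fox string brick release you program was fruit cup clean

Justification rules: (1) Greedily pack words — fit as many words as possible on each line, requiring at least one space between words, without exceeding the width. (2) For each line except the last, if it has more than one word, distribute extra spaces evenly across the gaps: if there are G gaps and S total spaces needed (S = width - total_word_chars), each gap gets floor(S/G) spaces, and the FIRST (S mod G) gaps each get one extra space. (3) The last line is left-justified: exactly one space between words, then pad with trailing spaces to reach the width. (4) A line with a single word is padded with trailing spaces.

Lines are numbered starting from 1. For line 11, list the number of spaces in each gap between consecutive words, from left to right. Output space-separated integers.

Answer: 1

Derivation:
Line 1: ['snow'] (min_width=4, slack=7)
Line 2: ['bedroom'] (min_width=7, slack=4)
Line 3: ['display'] (min_width=7, slack=4)
Line 4: ['sound'] (min_width=5, slack=6)
Line 5: ['distance'] (min_width=8, slack=3)
Line 6: ['this', 'oats'] (min_width=9, slack=2)
Line 7: ['system'] (min_width=6, slack=5)
Line 8: ['ocean', 'fox'] (min_width=9, slack=2)
Line 9: ['string'] (min_width=6, slack=5)
Line 10: ['brick'] (min_width=5, slack=6)
Line 11: ['release', 'you'] (min_width=11, slack=0)
Line 12: ['program', 'was'] (min_width=11, slack=0)
Line 13: ['fruit', 'cup'] (min_width=9, slack=2)
Line 14: ['clean'] (min_width=5, slack=6)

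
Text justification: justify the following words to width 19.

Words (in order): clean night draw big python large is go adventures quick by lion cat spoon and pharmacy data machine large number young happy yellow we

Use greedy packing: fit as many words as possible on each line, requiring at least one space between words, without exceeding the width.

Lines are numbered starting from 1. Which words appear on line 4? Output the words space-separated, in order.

Line 1: ['clean', 'night', 'draw'] (min_width=16, slack=3)
Line 2: ['big', 'python', 'large', 'is'] (min_width=19, slack=0)
Line 3: ['go', 'adventures', 'quick'] (min_width=19, slack=0)
Line 4: ['by', 'lion', 'cat', 'spoon'] (min_width=17, slack=2)
Line 5: ['and', 'pharmacy', 'data'] (min_width=17, slack=2)
Line 6: ['machine', 'large'] (min_width=13, slack=6)
Line 7: ['number', 'young', 'happy'] (min_width=18, slack=1)
Line 8: ['yellow', 'we'] (min_width=9, slack=10)

Answer: by lion cat spoon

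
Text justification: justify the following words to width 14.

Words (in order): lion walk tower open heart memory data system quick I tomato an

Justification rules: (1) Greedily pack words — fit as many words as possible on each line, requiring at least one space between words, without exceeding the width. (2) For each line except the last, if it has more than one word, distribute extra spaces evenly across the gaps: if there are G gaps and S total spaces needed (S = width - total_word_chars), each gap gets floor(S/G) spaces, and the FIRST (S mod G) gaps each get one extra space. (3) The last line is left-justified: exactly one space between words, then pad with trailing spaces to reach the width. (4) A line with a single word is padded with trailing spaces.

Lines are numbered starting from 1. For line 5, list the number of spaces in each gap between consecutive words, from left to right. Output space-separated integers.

Line 1: ['lion', 'walk'] (min_width=9, slack=5)
Line 2: ['tower', 'open'] (min_width=10, slack=4)
Line 3: ['heart', 'memory'] (min_width=12, slack=2)
Line 4: ['data', 'system'] (min_width=11, slack=3)
Line 5: ['quick', 'I', 'tomato'] (min_width=14, slack=0)
Line 6: ['an'] (min_width=2, slack=12)

Answer: 1 1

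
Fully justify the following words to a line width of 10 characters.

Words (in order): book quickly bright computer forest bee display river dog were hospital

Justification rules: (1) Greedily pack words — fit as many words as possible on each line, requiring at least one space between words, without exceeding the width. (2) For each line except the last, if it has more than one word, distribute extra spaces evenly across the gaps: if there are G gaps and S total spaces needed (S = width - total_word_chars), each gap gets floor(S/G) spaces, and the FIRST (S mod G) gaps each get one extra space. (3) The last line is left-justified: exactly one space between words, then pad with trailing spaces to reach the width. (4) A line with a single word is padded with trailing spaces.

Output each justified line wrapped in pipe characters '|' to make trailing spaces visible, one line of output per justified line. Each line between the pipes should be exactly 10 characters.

Answer: |book      |
|quickly   |
|bright    |
|computer  |
|forest bee|
|display   |
|river  dog|
|were      |
|hospital  |

Derivation:
Line 1: ['book'] (min_width=4, slack=6)
Line 2: ['quickly'] (min_width=7, slack=3)
Line 3: ['bright'] (min_width=6, slack=4)
Line 4: ['computer'] (min_width=8, slack=2)
Line 5: ['forest', 'bee'] (min_width=10, slack=0)
Line 6: ['display'] (min_width=7, slack=3)
Line 7: ['river', 'dog'] (min_width=9, slack=1)
Line 8: ['were'] (min_width=4, slack=6)
Line 9: ['hospital'] (min_width=8, slack=2)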